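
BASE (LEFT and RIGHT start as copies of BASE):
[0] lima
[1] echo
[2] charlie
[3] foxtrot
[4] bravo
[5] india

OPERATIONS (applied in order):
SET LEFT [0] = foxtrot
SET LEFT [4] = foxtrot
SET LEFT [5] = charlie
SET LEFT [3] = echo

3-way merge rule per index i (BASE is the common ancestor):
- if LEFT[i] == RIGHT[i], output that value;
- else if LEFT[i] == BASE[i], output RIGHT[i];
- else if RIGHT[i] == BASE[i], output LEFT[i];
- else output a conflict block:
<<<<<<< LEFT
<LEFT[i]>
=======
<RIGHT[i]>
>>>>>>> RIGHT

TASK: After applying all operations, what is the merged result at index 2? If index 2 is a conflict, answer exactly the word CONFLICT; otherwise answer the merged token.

Answer: charlie

Derivation:
Final LEFT:  [foxtrot, echo, charlie, echo, foxtrot, charlie]
Final RIGHT: [lima, echo, charlie, foxtrot, bravo, india]
i=0: L=foxtrot, R=lima=BASE -> take LEFT -> foxtrot
i=1: L=echo R=echo -> agree -> echo
i=2: L=charlie R=charlie -> agree -> charlie
i=3: L=echo, R=foxtrot=BASE -> take LEFT -> echo
i=4: L=foxtrot, R=bravo=BASE -> take LEFT -> foxtrot
i=5: L=charlie, R=india=BASE -> take LEFT -> charlie
Index 2 -> charlie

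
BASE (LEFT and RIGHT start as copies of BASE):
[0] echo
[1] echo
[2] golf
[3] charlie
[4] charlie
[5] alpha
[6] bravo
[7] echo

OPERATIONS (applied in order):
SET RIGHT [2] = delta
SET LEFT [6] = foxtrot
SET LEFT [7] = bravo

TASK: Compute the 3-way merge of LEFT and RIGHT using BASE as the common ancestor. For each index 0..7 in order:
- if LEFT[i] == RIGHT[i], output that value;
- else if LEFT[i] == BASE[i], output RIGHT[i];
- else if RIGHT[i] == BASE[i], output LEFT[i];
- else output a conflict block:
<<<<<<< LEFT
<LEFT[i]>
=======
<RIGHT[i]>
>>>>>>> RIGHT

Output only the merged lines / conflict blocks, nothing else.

Final LEFT:  [echo, echo, golf, charlie, charlie, alpha, foxtrot, bravo]
Final RIGHT: [echo, echo, delta, charlie, charlie, alpha, bravo, echo]
i=0: L=echo R=echo -> agree -> echo
i=1: L=echo R=echo -> agree -> echo
i=2: L=golf=BASE, R=delta -> take RIGHT -> delta
i=3: L=charlie R=charlie -> agree -> charlie
i=4: L=charlie R=charlie -> agree -> charlie
i=5: L=alpha R=alpha -> agree -> alpha
i=6: L=foxtrot, R=bravo=BASE -> take LEFT -> foxtrot
i=7: L=bravo, R=echo=BASE -> take LEFT -> bravo

Answer: echo
echo
delta
charlie
charlie
alpha
foxtrot
bravo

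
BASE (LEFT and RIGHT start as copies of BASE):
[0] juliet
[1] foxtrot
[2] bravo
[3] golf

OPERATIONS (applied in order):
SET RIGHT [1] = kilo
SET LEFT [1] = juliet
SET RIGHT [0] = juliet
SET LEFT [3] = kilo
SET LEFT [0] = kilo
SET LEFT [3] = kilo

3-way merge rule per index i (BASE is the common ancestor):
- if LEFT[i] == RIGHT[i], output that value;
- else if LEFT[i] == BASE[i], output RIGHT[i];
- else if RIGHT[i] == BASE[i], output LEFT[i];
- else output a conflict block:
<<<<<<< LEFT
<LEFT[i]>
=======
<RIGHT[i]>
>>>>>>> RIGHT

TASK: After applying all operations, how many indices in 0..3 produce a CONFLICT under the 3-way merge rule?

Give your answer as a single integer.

Final LEFT:  [kilo, juliet, bravo, kilo]
Final RIGHT: [juliet, kilo, bravo, golf]
i=0: L=kilo, R=juliet=BASE -> take LEFT -> kilo
i=1: BASE=foxtrot L=juliet R=kilo all differ -> CONFLICT
i=2: L=bravo R=bravo -> agree -> bravo
i=3: L=kilo, R=golf=BASE -> take LEFT -> kilo
Conflict count: 1

Answer: 1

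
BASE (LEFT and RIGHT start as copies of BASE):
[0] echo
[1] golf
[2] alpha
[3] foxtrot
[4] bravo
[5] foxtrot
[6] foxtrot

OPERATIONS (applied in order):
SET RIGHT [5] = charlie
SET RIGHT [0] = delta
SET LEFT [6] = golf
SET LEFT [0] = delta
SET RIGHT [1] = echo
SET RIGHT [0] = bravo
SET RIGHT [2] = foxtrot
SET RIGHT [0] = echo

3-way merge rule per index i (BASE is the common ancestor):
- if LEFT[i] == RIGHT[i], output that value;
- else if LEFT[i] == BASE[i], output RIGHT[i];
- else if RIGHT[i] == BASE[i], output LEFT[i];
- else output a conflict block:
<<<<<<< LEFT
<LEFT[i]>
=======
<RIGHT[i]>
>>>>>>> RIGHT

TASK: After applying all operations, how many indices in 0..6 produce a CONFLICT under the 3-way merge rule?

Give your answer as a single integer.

Final LEFT:  [delta, golf, alpha, foxtrot, bravo, foxtrot, golf]
Final RIGHT: [echo, echo, foxtrot, foxtrot, bravo, charlie, foxtrot]
i=0: L=delta, R=echo=BASE -> take LEFT -> delta
i=1: L=golf=BASE, R=echo -> take RIGHT -> echo
i=2: L=alpha=BASE, R=foxtrot -> take RIGHT -> foxtrot
i=3: L=foxtrot R=foxtrot -> agree -> foxtrot
i=4: L=bravo R=bravo -> agree -> bravo
i=5: L=foxtrot=BASE, R=charlie -> take RIGHT -> charlie
i=6: L=golf, R=foxtrot=BASE -> take LEFT -> golf
Conflict count: 0

Answer: 0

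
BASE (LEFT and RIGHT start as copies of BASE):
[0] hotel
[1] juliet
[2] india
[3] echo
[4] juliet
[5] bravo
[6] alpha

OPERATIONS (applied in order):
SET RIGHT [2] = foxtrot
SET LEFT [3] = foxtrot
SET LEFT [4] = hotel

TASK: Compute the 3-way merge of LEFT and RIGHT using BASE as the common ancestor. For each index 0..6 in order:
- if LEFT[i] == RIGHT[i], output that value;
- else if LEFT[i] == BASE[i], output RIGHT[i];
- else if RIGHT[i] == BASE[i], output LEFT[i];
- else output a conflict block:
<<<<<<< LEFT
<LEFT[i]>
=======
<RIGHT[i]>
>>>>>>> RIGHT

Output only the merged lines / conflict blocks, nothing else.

Final LEFT:  [hotel, juliet, india, foxtrot, hotel, bravo, alpha]
Final RIGHT: [hotel, juliet, foxtrot, echo, juliet, bravo, alpha]
i=0: L=hotel R=hotel -> agree -> hotel
i=1: L=juliet R=juliet -> agree -> juliet
i=2: L=india=BASE, R=foxtrot -> take RIGHT -> foxtrot
i=3: L=foxtrot, R=echo=BASE -> take LEFT -> foxtrot
i=4: L=hotel, R=juliet=BASE -> take LEFT -> hotel
i=5: L=bravo R=bravo -> agree -> bravo
i=6: L=alpha R=alpha -> agree -> alpha

Answer: hotel
juliet
foxtrot
foxtrot
hotel
bravo
alpha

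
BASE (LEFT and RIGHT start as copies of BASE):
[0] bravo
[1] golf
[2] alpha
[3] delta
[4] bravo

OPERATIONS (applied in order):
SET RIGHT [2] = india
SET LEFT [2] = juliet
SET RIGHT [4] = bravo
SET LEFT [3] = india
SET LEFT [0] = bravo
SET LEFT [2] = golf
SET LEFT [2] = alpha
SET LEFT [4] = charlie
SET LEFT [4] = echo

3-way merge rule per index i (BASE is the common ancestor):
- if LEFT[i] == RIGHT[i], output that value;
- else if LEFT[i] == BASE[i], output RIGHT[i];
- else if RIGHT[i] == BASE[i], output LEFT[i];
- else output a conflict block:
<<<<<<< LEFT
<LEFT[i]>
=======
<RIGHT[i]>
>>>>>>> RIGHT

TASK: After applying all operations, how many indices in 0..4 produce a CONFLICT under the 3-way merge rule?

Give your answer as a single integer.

Answer: 0

Derivation:
Final LEFT:  [bravo, golf, alpha, india, echo]
Final RIGHT: [bravo, golf, india, delta, bravo]
i=0: L=bravo R=bravo -> agree -> bravo
i=1: L=golf R=golf -> agree -> golf
i=2: L=alpha=BASE, R=india -> take RIGHT -> india
i=3: L=india, R=delta=BASE -> take LEFT -> india
i=4: L=echo, R=bravo=BASE -> take LEFT -> echo
Conflict count: 0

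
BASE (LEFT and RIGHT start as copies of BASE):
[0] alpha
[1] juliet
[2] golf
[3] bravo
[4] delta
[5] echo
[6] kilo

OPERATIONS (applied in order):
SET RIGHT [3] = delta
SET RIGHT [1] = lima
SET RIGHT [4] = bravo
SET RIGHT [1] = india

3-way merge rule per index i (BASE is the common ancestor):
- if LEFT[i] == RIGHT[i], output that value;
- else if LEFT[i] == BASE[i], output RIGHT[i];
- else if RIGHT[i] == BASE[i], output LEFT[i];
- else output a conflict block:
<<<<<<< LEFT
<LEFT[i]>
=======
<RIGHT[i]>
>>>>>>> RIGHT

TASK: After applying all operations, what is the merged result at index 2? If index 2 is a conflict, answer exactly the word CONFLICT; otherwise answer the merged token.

Final LEFT:  [alpha, juliet, golf, bravo, delta, echo, kilo]
Final RIGHT: [alpha, india, golf, delta, bravo, echo, kilo]
i=0: L=alpha R=alpha -> agree -> alpha
i=1: L=juliet=BASE, R=india -> take RIGHT -> india
i=2: L=golf R=golf -> agree -> golf
i=3: L=bravo=BASE, R=delta -> take RIGHT -> delta
i=4: L=delta=BASE, R=bravo -> take RIGHT -> bravo
i=5: L=echo R=echo -> agree -> echo
i=6: L=kilo R=kilo -> agree -> kilo
Index 2 -> golf

Answer: golf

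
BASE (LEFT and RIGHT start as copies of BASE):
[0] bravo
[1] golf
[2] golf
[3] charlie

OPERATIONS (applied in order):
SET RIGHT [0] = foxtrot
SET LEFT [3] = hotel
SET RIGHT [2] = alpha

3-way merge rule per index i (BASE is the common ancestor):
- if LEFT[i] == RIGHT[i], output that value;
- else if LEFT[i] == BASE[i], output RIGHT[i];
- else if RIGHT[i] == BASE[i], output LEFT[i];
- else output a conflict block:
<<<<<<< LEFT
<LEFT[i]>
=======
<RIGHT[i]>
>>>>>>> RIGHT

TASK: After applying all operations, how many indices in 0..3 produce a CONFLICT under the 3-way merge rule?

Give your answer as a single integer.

Final LEFT:  [bravo, golf, golf, hotel]
Final RIGHT: [foxtrot, golf, alpha, charlie]
i=0: L=bravo=BASE, R=foxtrot -> take RIGHT -> foxtrot
i=1: L=golf R=golf -> agree -> golf
i=2: L=golf=BASE, R=alpha -> take RIGHT -> alpha
i=3: L=hotel, R=charlie=BASE -> take LEFT -> hotel
Conflict count: 0

Answer: 0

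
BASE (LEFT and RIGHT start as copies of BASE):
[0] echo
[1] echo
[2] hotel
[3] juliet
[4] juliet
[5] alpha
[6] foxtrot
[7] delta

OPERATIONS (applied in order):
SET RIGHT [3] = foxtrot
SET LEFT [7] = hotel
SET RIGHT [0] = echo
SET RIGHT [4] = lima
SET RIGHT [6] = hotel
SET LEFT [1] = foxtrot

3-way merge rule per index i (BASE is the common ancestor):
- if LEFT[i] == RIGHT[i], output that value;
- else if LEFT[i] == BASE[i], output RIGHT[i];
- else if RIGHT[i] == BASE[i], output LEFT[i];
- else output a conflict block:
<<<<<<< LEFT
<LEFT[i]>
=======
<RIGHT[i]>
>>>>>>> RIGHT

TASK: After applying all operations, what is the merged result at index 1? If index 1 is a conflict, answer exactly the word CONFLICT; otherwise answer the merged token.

Final LEFT:  [echo, foxtrot, hotel, juliet, juliet, alpha, foxtrot, hotel]
Final RIGHT: [echo, echo, hotel, foxtrot, lima, alpha, hotel, delta]
i=0: L=echo R=echo -> agree -> echo
i=1: L=foxtrot, R=echo=BASE -> take LEFT -> foxtrot
i=2: L=hotel R=hotel -> agree -> hotel
i=3: L=juliet=BASE, R=foxtrot -> take RIGHT -> foxtrot
i=4: L=juliet=BASE, R=lima -> take RIGHT -> lima
i=5: L=alpha R=alpha -> agree -> alpha
i=6: L=foxtrot=BASE, R=hotel -> take RIGHT -> hotel
i=7: L=hotel, R=delta=BASE -> take LEFT -> hotel
Index 1 -> foxtrot

Answer: foxtrot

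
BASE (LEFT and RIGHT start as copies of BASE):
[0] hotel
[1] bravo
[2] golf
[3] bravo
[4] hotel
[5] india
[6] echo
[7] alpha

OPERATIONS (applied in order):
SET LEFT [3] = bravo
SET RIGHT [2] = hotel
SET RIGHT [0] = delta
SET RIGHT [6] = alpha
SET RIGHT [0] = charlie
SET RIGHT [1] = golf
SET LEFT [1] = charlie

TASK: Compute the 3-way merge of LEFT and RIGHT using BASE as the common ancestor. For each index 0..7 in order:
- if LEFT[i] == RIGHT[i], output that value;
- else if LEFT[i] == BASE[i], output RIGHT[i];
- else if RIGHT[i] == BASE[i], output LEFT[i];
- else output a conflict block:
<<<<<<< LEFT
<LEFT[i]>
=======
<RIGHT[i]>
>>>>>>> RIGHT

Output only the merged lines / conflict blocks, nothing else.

Final LEFT:  [hotel, charlie, golf, bravo, hotel, india, echo, alpha]
Final RIGHT: [charlie, golf, hotel, bravo, hotel, india, alpha, alpha]
i=0: L=hotel=BASE, R=charlie -> take RIGHT -> charlie
i=1: BASE=bravo L=charlie R=golf all differ -> CONFLICT
i=2: L=golf=BASE, R=hotel -> take RIGHT -> hotel
i=3: L=bravo R=bravo -> agree -> bravo
i=4: L=hotel R=hotel -> agree -> hotel
i=5: L=india R=india -> agree -> india
i=6: L=echo=BASE, R=alpha -> take RIGHT -> alpha
i=7: L=alpha R=alpha -> agree -> alpha

Answer: charlie
<<<<<<< LEFT
charlie
=======
golf
>>>>>>> RIGHT
hotel
bravo
hotel
india
alpha
alpha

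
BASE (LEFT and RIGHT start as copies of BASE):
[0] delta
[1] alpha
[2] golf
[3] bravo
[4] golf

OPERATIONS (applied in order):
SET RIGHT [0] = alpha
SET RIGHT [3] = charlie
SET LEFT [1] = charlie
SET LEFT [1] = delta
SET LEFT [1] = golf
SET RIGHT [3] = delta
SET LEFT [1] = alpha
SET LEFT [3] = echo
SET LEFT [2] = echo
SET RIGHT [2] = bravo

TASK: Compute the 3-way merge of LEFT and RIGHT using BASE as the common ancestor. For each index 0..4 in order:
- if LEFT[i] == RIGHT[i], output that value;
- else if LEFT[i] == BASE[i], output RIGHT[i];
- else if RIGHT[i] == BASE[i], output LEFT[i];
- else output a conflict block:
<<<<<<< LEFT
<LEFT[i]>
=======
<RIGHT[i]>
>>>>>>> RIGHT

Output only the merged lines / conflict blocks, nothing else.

Final LEFT:  [delta, alpha, echo, echo, golf]
Final RIGHT: [alpha, alpha, bravo, delta, golf]
i=0: L=delta=BASE, R=alpha -> take RIGHT -> alpha
i=1: L=alpha R=alpha -> agree -> alpha
i=2: BASE=golf L=echo R=bravo all differ -> CONFLICT
i=3: BASE=bravo L=echo R=delta all differ -> CONFLICT
i=4: L=golf R=golf -> agree -> golf

Answer: alpha
alpha
<<<<<<< LEFT
echo
=======
bravo
>>>>>>> RIGHT
<<<<<<< LEFT
echo
=======
delta
>>>>>>> RIGHT
golf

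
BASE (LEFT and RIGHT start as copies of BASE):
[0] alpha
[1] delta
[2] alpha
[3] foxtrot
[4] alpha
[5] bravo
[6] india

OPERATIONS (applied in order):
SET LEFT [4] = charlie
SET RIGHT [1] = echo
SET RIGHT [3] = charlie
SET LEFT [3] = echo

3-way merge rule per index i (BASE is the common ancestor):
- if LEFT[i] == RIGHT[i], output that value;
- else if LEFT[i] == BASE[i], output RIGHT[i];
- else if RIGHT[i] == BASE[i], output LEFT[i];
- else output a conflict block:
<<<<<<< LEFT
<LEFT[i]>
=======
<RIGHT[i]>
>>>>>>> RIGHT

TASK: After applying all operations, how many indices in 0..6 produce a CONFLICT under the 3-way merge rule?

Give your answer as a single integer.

Answer: 1

Derivation:
Final LEFT:  [alpha, delta, alpha, echo, charlie, bravo, india]
Final RIGHT: [alpha, echo, alpha, charlie, alpha, bravo, india]
i=0: L=alpha R=alpha -> agree -> alpha
i=1: L=delta=BASE, R=echo -> take RIGHT -> echo
i=2: L=alpha R=alpha -> agree -> alpha
i=3: BASE=foxtrot L=echo R=charlie all differ -> CONFLICT
i=4: L=charlie, R=alpha=BASE -> take LEFT -> charlie
i=5: L=bravo R=bravo -> agree -> bravo
i=6: L=india R=india -> agree -> india
Conflict count: 1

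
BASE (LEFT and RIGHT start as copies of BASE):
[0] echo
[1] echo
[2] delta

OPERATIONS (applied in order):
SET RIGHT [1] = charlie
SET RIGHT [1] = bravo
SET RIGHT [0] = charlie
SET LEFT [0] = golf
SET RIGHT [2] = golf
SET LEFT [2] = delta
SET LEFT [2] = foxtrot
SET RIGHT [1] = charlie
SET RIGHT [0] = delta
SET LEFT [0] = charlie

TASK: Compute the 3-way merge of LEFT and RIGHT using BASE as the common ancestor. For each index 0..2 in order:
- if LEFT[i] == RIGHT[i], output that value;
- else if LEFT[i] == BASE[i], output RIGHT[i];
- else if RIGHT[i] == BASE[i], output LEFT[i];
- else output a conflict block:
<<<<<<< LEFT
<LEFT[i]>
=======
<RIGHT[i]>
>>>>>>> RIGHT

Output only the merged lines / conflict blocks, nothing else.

Final LEFT:  [charlie, echo, foxtrot]
Final RIGHT: [delta, charlie, golf]
i=0: BASE=echo L=charlie R=delta all differ -> CONFLICT
i=1: L=echo=BASE, R=charlie -> take RIGHT -> charlie
i=2: BASE=delta L=foxtrot R=golf all differ -> CONFLICT

Answer: <<<<<<< LEFT
charlie
=======
delta
>>>>>>> RIGHT
charlie
<<<<<<< LEFT
foxtrot
=======
golf
>>>>>>> RIGHT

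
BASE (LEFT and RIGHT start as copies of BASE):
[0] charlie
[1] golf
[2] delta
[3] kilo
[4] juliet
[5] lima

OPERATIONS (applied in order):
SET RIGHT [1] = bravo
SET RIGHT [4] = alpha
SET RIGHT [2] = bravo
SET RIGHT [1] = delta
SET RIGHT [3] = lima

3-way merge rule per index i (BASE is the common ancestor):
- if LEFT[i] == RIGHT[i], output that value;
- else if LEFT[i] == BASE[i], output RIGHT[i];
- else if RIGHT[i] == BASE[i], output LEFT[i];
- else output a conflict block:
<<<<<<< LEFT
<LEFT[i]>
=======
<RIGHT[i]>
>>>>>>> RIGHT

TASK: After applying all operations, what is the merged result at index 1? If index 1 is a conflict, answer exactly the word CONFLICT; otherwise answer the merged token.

Answer: delta

Derivation:
Final LEFT:  [charlie, golf, delta, kilo, juliet, lima]
Final RIGHT: [charlie, delta, bravo, lima, alpha, lima]
i=0: L=charlie R=charlie -> agree -> charlie
i=1: L=golf=BASE, R=delta -> take RIGHT -> delta
i=2: L=delta=BASE, R=bravo -> take RIGHT -> bravo
i=3: L=kilo=BASE, R=lima -> take RIGHT -> lima
i=4: L=juliet=BASE, R=alpha -> take RIGHT -> alpha
i=5: L=lima R=lima -> agree -> lima
Index 1 -> delta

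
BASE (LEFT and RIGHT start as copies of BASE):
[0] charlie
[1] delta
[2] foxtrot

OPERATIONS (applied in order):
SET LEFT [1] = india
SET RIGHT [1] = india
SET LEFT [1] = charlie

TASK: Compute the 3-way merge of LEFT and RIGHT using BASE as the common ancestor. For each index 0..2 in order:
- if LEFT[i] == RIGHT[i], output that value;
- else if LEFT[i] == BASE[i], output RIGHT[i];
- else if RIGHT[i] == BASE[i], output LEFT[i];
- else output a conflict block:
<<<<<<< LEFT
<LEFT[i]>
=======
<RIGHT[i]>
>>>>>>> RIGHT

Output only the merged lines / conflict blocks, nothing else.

Final LEFT:  [charlie, charlie, foxtrot]
Final RIGHT: [charlie, india, foxtrot]
i=0: L=charlie R=charlie -> agree -> charlie
i=1: BASE=delta L=charlie R=india all differ -> CONFLICT
i=2: L=foxtrot R=foxtrot -> agree -> foxtrot

Answer: charlie
<<<<<<< LEFT
charlie
=======
india
>>>>>>> RIGHT
foxtrot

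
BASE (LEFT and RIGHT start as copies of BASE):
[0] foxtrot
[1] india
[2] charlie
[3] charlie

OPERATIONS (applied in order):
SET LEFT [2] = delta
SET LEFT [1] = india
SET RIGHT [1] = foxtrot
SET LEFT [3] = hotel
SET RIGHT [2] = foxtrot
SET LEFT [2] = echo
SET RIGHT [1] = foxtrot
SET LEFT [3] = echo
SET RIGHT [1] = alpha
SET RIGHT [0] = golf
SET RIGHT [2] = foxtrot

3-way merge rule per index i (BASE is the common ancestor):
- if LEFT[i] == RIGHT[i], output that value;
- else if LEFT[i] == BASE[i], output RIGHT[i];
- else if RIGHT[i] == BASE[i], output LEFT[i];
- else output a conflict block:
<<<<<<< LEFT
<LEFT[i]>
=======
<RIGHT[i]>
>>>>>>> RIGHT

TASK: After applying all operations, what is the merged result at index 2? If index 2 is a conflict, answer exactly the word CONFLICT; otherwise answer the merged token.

Final LEFT:  [foxtrot, india, echo, echo]
Final RIGHT: [golf, alpha, foxtrot, charlie]
i=0: L=foxtrot=BASE, R=golf -> take RIGHT -> golf
i=1: L=india=BASE, R=alpha -> take RIGHT -> alpha
i=2: BASE=charlie L=echo R=foxtrot all differ -> CONFLICT
i=3: L=echo, R=charlie=BASE -> take LEFT -> echo
Index 2 -> CONFLICT

Answer: CONFLICT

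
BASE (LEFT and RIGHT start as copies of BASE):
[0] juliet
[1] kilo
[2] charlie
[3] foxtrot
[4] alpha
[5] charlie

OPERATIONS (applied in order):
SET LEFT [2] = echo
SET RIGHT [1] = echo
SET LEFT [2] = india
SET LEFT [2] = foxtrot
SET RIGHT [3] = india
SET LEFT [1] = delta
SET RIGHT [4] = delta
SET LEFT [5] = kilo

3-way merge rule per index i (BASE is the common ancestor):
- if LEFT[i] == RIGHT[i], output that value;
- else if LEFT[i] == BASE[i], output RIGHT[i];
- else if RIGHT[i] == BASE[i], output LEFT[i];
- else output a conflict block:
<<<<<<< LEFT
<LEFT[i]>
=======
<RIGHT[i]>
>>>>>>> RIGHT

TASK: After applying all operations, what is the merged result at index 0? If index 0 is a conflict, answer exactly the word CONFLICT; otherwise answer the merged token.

Final LEFT:  [juliet, delta, foxtrot, foxtrot, alpha, kilo]
Final RIGHT: [juliet, echo, charlie, india, delta, charlie]
i=0: L=juliet R=juliet -> agree -> juliet
i=1: BASE=kilo L=delta R=echo all differ -> CONFLICT
i=2: L=foxtrot, R=charlie=BASE -> take LEFT -> foxtrot
i=3: L=foxtrot=BASE, R=india -> take RIGHT -> india
i=4: L=alpha=BASE, R=delta -> take RIGHT -> delta
i=5: L=kilo, R=charlie=BASE -> take LEFT -> kilo
Index 0 -> juliet

Answer: juliet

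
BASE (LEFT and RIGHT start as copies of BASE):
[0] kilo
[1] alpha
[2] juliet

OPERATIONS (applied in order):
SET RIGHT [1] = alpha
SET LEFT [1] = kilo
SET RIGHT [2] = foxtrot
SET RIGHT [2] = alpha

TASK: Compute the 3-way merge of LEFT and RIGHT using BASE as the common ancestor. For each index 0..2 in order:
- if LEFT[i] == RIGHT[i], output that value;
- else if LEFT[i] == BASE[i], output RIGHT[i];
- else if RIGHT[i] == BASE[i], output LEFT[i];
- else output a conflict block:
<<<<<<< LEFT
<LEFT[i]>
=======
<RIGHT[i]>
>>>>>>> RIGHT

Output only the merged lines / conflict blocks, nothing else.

Answer: kilo
kilo
alpha

Derivation:
Final LEFT:  [kilo, kilo, juliet]
Final RIGHT: [kilo, alpha, alpha]
i=0: L=kilo R=kilo -> agree -> kilo
i=1: L=kilo, R=alpha=BASE -> take LEFT -> kilo
i=2: L=juliet=BASE, R=alpha -> take RIGHT -> alpha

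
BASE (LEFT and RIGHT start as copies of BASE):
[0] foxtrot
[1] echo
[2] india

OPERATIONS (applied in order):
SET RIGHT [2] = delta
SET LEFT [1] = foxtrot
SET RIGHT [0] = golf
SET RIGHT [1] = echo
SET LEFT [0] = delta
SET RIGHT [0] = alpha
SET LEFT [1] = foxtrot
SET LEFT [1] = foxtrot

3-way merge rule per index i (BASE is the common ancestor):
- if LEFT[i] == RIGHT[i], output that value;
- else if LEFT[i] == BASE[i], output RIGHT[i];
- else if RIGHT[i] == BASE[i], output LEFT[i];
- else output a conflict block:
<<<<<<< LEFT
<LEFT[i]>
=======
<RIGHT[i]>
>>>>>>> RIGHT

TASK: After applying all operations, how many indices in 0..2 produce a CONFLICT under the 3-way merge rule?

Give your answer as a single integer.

Answer: 1

Derivation:
Final LEFT:  [delta, foxtrot, india]
Final RIGHT: [alpha, echo, delta]
i=0: BASE=foxtrot L=delta R=alpha all differ -> CONFLICT
i=1: L=foxtrot, R=echo=BASE -> take LEFT -> foxtrot
i=2: L=india=BASE, R=delta -> take RIGHT -> delta
Conflict count: 1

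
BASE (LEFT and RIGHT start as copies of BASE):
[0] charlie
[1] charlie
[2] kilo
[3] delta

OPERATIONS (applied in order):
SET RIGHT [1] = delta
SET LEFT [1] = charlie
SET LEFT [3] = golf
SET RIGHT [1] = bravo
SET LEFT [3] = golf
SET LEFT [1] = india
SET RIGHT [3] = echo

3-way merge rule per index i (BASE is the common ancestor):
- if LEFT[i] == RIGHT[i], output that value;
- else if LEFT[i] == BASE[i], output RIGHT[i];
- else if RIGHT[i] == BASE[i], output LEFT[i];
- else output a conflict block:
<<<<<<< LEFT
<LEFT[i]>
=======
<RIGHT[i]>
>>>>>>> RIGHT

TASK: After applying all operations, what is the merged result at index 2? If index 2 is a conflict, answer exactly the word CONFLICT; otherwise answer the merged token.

Final LEFT:  [charlie, india, kilo, golf]
Final RIGHT: [charlie, bravo, kilo, echo]
i=0: L=charlie R=charlie -> agree -> charlie
i=1: BASE=charlie L=india R=bravo all differ -> CONFLICT
i=2: L=kilo R=kilo -> agree -> kilo
i=3: BASE=delta L=golf R=echo all differ -> CONFLICT
Index 2 -> kilo

Answer: kilo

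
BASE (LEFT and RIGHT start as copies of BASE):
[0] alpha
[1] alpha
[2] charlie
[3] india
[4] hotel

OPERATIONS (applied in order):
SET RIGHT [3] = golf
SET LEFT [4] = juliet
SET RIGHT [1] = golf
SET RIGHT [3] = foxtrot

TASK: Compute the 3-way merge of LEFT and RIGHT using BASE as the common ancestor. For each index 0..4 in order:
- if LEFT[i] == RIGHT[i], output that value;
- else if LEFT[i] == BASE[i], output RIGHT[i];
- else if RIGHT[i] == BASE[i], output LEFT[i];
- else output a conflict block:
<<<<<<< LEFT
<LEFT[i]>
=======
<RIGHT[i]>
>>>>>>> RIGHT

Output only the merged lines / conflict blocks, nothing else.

Answer: alpha
golf
charlie
foxtrot
juliet

Derivation:
Final LEFT:  [alpha, alpha, charlie, india, juliet]
Final RIGHT: [alpha, golf, charlie, foxtrot, hotel]
i=0: L=alpha R=alpha -> agree -> alpha
i=1: L=alpha=BASE, R=golf -> take RIGHT -> golf
i=2: L=charlie R=charlie -> agree -> charlie
i=3: L=india=BASE, R=foxtrot -> take RIGHT -> foxtrot
i=4: L=juliet, R=hotel=BASE -> take LEFT -> juliet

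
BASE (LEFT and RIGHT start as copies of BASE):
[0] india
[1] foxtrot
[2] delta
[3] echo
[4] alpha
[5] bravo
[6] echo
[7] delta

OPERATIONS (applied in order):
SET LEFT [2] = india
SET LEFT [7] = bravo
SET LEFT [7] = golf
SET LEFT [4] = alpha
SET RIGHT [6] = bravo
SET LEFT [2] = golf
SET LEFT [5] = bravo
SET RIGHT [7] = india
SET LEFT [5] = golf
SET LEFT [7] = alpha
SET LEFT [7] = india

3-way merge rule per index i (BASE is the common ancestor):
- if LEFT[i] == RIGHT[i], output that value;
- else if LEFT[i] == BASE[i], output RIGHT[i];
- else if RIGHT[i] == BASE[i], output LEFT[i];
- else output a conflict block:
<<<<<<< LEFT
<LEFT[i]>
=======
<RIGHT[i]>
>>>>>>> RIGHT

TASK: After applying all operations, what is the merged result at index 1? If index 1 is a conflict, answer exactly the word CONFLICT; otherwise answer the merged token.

Final LEFT:  [india, foxtrot, golf, echo, alpha, golf, echo, india]
Final RIGHT: [india, foxtrot, delta, echo, alpha, bravo, bravo, india]
i=0: L=india R=india -> agree -> india
i=1: L=foxtrot R=foxtrot -> agree -> foxtrot
i=2: L=golf, R=delta=BASE -> take LEFT -> golf
i=3: L=echo R=echo -> agree -> echo
i=4: L=alpha R=alpha -> agree -> alpha
i=5: L=golf, R=bravo=BASE -> take LEFT -> golf
i=6: L=echo=BASE, R=bravo -> take RIGHT -> bravo
i=7: L=india R=india -> agree -> india
Index 1 -> foxtrot

Answer: foxtrot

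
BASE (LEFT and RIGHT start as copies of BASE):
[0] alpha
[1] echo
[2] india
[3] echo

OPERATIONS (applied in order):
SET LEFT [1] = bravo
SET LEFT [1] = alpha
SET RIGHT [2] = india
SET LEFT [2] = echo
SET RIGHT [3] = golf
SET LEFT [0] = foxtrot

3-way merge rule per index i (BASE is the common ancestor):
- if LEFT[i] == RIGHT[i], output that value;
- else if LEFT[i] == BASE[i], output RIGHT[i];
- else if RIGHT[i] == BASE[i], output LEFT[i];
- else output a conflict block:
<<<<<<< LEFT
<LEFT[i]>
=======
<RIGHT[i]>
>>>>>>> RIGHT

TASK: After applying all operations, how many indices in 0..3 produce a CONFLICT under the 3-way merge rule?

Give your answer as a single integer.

Final LEFT:  [foxtrot, alpha, echo, echo]
Final RIGHT: [alpha, echo, india, golf]
i=0: L=foxtrot, R=alpha=BASE -> take LEFT -> foxtrot
i=1: L=alpha, R=echo=BASE -> take LEFT -> alpha
i=2: L=echo, R=india=BASE -> take LEFT -> echo
i=3: L=echo=BASE, R=golf -> take RIGHT -> golf
Conflict count: 0

Answer: 0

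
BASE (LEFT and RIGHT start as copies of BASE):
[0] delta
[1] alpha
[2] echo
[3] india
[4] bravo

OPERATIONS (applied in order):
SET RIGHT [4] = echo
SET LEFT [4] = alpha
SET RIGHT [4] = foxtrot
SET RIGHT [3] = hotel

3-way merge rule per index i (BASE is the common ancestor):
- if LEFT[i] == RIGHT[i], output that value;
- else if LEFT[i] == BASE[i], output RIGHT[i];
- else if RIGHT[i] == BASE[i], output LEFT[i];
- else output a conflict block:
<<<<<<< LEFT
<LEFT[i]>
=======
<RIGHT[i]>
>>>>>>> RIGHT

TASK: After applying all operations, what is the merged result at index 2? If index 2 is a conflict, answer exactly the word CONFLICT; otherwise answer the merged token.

Answer: echo

Derivation:
Final LEFT:  [delta, alpha, echo, india, alpha]
Final RIGHT: [delta, alpha, echo, hotel, foxtrot]
i=0: L=delta R=delta -> agree -> delta
i=1: L=alpha R=alpha -> agree -> alpha
i=2: L=echo R=echo -> agree -> echo
i=3: L=india=BASE, R=hotel -> take RIGHT -> hotel
i=4: BASE=bravo L=alpha R=foxtrot all differ -> CONFLICT
Index 2 -> echo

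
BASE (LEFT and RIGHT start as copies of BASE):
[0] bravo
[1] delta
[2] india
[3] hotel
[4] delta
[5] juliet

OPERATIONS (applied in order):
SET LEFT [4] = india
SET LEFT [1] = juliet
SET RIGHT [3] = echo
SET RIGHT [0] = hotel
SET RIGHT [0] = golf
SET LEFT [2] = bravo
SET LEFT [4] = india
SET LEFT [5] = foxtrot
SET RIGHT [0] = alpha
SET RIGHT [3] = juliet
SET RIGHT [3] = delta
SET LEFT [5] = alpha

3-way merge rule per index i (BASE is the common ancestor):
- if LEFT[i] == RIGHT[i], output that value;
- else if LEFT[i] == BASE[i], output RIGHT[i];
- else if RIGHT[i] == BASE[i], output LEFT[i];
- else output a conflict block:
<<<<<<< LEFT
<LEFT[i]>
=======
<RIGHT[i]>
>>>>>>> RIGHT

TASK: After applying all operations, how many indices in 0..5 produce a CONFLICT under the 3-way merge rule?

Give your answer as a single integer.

Final LEFT:  [bravo, juliet, bravo, hotel, india, alpha]
Final RIGHT: [alpha, delta, india, delta, delta, juliet]
i=0: L=bravo=BASE, R=alpha -> take RIGHT -> alpha
i=1: L=juliet, R=delta=BASE -> take LEFT -> juliet
i=2: L=bravo, R=india=BASE -> take LEFT -> bravo
i=3: L=hotel=BASE, R=delta -> take RIGHT -> delta
i=4: L=india, R=delta=BASE -> take LEFT -> india
i=5: L=alpha, R=juliet=BASE -> take LEFT -> alpha
Conflict count: 0

Answer: 0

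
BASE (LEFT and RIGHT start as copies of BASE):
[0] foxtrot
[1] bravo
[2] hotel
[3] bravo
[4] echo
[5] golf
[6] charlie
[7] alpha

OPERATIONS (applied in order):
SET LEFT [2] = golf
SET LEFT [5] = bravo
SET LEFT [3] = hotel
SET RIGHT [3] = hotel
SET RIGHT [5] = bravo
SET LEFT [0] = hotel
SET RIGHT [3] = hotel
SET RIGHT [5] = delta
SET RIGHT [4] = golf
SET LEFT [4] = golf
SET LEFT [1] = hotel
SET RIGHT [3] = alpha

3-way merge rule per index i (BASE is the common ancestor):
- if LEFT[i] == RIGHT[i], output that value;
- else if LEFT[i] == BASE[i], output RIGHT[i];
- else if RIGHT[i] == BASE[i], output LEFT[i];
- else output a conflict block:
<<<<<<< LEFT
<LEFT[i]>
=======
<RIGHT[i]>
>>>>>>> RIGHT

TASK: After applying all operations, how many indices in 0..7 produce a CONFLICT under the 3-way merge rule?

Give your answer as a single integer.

Final LEFT:  [hotel, hotel, golf, hotel, golf, bravo, charlie, alpha]
Final RIGHT: [foxtrot, bravo, hotel, alpha, golf, delta, charlie, alpha]
i=0: L=hotel, R=foxtrot=BASE -> take LEFT -> hotel
i=1: L=hotel, R=bravo=BASE -> take LEFT -> hotel
i=2: L=golf, R=hotel=BASE -> take LEFT -> golf
i=3: BASE=bravo L=hotel R=alpha all differ -> CONFLICT
i=4: L=golf R=golf -> agree -> golf
i=5: BASE=golf L=bravo R=delta all differ -> CONFLICT
i=6: L=charlie R=charlie -> agree -> charlie
i=7: L=alpha R=alpha -> agree -> alpha
Conflict count: 2

Answer: 2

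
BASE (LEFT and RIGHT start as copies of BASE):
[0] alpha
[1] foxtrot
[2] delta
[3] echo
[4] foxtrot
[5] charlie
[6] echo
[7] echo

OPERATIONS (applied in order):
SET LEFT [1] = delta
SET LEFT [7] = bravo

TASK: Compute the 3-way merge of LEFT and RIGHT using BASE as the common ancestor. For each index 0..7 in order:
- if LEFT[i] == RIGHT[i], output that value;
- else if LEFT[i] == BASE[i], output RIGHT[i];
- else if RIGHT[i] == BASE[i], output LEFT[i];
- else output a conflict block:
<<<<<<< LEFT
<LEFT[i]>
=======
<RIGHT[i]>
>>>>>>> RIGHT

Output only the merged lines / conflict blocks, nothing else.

Answer: alpha
delta
delta
echo
foxtrot
charlie
echo
bravo

Derivation:
Final LEFT:  [alpha, delta, delta, echo, foxtrot, charlie, echo, bravo]
Final RIGHT: [alpha, foxtrot, delta, echo, foxtrot, charlie, echo, echo]
i=0: L=alpha R=alpha -> agree -> alpha
i=1: L=delta, R=foxtrot=BASE -> take LEFT -> delta
i=2: L=delta R=delta -> agree -> delta
i=3: L=echo R=echo -> agree -> echo
i=4: L=foxtrot R=foxtrot -> agree -> foxtrot
i=5: L=charlie R=charlie -> agree -> charlie
i=6: L=echo R=echo -> agree -> echo
i=7: L=bravo, R=echo=BASE -> take LEFT -> bravo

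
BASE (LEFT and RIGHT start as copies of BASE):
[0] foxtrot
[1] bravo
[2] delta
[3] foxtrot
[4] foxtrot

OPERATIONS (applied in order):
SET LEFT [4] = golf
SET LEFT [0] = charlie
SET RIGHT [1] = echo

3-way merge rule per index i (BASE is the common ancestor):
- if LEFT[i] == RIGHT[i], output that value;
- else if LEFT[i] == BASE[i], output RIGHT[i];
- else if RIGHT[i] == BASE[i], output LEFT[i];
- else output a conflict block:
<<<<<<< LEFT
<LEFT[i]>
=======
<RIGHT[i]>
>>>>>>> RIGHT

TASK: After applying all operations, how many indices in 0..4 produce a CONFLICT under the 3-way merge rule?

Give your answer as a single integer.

Answer: 0

Derivation:
Final LEFT:  [charlie, bravo, delta, foxtrot, golf]
Final RIGHT: [foxtrot, echo, delta, foxtrot, foxtrot]
i=0: L=charlie, R=foxtrot=BASE -> take LEFT -> charlie
i=1: L=bravo=BASE, R=echo -> take RIGHT -> echo
i=2: L=delta R=delta -> agree -> delta
i=3: L=foxtrot R=foxtrot -> agree -> foxtrot
i=4: L=golf, R=foxtrot=BASE -> take LEFT -> golf
Conflict count: 0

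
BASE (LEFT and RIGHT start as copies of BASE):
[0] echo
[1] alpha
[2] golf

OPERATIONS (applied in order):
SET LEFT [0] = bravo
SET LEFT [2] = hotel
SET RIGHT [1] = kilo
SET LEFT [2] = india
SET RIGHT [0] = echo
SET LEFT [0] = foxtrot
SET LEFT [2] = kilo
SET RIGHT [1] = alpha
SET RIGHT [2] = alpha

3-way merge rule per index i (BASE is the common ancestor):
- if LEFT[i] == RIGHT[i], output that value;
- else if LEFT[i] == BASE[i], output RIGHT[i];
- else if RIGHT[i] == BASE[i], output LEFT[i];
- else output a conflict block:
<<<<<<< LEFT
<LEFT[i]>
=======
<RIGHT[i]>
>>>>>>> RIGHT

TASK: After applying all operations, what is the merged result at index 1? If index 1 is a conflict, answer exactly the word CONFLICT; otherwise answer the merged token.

Final LEFT:  [foxtrot, alpha, kilo]
Final RIGHT: [echo, alpha, alpha]
i=0: L=foxtrot, R=echo=BASE -> take LEFT -> foxtrot
i=1: L=alpha R=alpha -> agree -> alpha
i=2: BASE=golf L=kilo R=alpha all differ -> CONFLICT
Index 1 -> alpha

Answer: alpha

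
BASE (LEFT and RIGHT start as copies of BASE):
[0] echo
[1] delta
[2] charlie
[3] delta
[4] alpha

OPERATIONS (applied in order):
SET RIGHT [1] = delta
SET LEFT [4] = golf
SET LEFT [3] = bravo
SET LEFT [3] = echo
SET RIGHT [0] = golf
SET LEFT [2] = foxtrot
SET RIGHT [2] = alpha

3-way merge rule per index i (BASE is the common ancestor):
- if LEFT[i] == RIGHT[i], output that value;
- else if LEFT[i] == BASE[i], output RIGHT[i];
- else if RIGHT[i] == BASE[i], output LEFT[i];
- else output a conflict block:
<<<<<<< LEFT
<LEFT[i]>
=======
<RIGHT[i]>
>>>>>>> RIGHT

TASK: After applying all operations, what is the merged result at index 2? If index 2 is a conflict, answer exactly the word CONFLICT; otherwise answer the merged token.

Answer: CONFLICT

Derivation:
Final LEFT:  [echo, delta, foxtrot, echo, golf]
Final RIGHT: [golf, delta, alpha, delta, alpha]
i=0: L=echo=BASE, R=golf -> take RIGHT -> golf
i=1: L=delta R=delta -> agree -> delta
i=2: BASE=charlie L=foxtrot R=alpha all differ -> CONFLICT
i=3: L=echo, R=delta=BASE -> take LEFT -> echo
i=4: L=golf, R=alpha=BASE -> take LEFT -> golf
Index 2 -> CONFLICT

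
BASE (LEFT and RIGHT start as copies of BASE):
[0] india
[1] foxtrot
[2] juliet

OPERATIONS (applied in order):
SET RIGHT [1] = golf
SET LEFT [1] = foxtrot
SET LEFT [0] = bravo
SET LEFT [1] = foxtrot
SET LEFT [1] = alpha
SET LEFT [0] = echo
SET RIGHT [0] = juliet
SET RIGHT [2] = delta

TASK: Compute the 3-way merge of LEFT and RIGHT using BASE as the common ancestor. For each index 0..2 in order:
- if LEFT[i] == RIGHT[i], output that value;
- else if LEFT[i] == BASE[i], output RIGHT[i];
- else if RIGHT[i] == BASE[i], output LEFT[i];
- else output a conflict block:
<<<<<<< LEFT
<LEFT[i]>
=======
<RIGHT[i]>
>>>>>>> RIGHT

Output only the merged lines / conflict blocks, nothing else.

Final LEFT:  [echo, alpha, juliet]
Final RIGHT: [juliet, golf, delta]
i=0: BASE=india L=echo R=juliet all differ -> CONFLICT
i=1: BASE=foxtrot L=alpha R=golf all differ -> CONFLICT
i=2: L=juliet=BASE, R=delta -> take RIGHT -> delta

Answer: <<<<<<< LEFT
echo
=======
juliet
>>>>>>> RIGHT
<<<<<<< LEFT
alpha
=======
golf
>>>>>>> RIGHT
delta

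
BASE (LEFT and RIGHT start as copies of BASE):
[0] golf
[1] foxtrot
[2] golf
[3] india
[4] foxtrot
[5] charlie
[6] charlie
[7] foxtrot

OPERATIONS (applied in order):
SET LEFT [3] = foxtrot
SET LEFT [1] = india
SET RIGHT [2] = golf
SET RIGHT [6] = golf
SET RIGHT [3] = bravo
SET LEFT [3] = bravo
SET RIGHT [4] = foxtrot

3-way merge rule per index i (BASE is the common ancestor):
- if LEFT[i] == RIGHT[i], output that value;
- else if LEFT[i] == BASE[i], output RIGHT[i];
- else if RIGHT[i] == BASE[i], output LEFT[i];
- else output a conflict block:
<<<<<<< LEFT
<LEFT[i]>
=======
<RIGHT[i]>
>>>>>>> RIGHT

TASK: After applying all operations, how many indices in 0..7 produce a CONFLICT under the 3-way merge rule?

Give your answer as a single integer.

Final LEFT:  [golf, india, golf, bravo, foxtrot, charlie, charlie, foxtrot]
Final RIGHT: [golf, foxtrot, golf, bravo, foxtrot, charlie, golf, foxtrot]
i=0: L=golf R=golf -> agree -> golf
i=1: L=india, R=foxtrot=BASE -> take LEFT -> india
i=2: L=golf R=golf -> agree -> golf
i=3: L=bravo R=bravo -> agree -> bravo
i=4: L=foxtrot R=foxtrot -> agree -> foxtrot
i=5: L=charlie R=charlie -> agree -> charlie
i=6: L=charlie=BASE, R=golf -> take RIGHT -> golf
i=7: L=foxtrot R=foxtrot -> agree -> foxtrot
Conflict count: 0

Answer: 0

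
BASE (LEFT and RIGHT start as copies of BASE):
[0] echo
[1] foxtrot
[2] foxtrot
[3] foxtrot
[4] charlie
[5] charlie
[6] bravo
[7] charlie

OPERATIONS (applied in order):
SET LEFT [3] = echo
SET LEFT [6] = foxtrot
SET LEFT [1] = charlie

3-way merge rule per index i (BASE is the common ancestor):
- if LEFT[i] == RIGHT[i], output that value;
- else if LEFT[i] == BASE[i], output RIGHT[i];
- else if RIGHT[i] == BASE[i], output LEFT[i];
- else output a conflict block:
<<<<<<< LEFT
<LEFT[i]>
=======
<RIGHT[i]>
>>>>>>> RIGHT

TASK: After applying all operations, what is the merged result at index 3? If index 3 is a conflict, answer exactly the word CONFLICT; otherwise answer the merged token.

Final LEFT:  [echo, charlie, foxtrot, echo, charlie, charlie, foxtrot, charlie]
Final RIGHT: [echo, foxtrot, foxtrot, foxtrot, charlie, charlie, bravo, charlie]
i=0: L=echo R=echo -> agree -> echo
i=1: L=charlie, R=foxtrot=BASE -> take LEFT -> charlie
i=2: L=foxtrot R=foxtrot -> agree -> foxtrot
i=3: L=echo, R=foxtrot=BASE -> take LEFT -> echo
i=4: L=charlie R=charlie -> agree -> charlie
i=5: L=charlie R=charlie -> agree -> charlie
i=6: L=foxtrot, R=bravo=BASE -> take LEFT -> foxtrot
i=7: L=charlie R=charlie -> agree -> charlie
Index 3 -> echo

Answer: echo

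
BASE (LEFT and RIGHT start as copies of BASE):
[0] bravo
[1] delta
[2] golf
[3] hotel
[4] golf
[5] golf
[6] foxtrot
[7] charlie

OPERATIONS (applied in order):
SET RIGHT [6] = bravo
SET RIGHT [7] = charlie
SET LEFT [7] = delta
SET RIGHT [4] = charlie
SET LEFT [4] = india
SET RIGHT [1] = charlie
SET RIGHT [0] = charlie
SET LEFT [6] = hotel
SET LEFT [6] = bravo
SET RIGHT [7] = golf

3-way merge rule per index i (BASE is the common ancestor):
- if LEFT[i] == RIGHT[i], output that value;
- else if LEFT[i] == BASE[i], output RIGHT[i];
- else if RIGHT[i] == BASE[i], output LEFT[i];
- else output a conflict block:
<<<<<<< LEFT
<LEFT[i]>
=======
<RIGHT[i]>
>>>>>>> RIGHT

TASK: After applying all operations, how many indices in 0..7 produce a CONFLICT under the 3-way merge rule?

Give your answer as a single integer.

Answer: 2

Derivation:
Final LEFT:  [bravo, delta, golf, hotel, india, golf, bravo, delta]
Final RIGHT: [charlie, charlie, golf, hotel, charlie, golf, bravo, golf]
i=0: L=bravo=BASE, R=charlie -> take RIGHT -> charlie
i=1: L=delta=BASE, R=charlie -> take RIGHT -> charlie
i=2: L=golf R=golf -> agree -> golf
i=3: L=hotel R=hotel -> agree -> hotel
i=4: BASE=golf L=india R=charlie all differ -> CONFLICT
i=5: L=golf R=golf -> agree -> golf
i=6: L=bravo R=bravo -> agree -> bravo
i=7: BASE=charlie L=delta R=golf all differ -> CONFLICT
Conflict count: 2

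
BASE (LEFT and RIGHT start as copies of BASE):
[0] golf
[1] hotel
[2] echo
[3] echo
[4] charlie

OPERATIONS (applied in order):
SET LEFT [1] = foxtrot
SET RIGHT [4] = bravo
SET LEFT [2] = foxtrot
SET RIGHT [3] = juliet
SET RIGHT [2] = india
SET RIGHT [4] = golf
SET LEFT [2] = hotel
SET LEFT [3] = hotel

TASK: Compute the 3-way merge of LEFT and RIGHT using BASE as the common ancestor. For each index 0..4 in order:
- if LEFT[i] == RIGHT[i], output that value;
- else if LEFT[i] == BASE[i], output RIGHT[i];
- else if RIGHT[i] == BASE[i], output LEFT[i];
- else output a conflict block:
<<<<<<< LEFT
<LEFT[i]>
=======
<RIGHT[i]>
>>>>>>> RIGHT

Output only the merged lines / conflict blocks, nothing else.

Final LEFT:  [golf, foxtrot, hotel, hotel, charlie]
Final RIGHT: [golf, hotel, india, juliet, golf]
i=0: L=golf R=golf -> agree -> golf
i=1: L=foxtrot, R=hotel=BASE -> take LEFT -> foxtrot
i=2: BASE=echo L=hotel R=india all differ -> CONFLICT
i=3: BASE=echo L=hotel R=juliet all differ -> CONFLICT
i=4: L=charlie=BASE, R=golf -> take RIGHT -> golf

Answer: golf
foxtrot
<<<<<<< LEFT
hotel
=======
india
>>>>>>> RIGHT
<<<<<<< LEFT
hotel
=======
juliet
>>>>>>> RIGHT
golf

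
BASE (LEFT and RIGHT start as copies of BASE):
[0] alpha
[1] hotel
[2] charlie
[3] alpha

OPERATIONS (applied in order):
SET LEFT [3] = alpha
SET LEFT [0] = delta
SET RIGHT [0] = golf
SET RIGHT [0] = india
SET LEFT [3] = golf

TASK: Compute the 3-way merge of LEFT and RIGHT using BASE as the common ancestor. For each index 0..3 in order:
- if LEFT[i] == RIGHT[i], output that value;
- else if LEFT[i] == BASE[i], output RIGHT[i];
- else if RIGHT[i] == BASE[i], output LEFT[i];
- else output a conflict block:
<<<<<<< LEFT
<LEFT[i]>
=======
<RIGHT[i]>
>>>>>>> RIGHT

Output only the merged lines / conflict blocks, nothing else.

Final LEFT:  [delta, hotel, charlie, golf]
Final RIGHT: [india, hotel, charlie, alpha]
i=0: BASE=alpha L=delta R=india all differ -> CONFLICT
i=1: L=hotel R=hotel -> agree -> hotel
i=2: L=charlie R=charlie -> agree -> charlie
i=3: L=golf, R=alpha=BASE -> take LEFT -> golf

Answer: <<<<<<< LEFT
delta
=======
india
>>>>>>> RIGHT
hotel
charlie
golf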